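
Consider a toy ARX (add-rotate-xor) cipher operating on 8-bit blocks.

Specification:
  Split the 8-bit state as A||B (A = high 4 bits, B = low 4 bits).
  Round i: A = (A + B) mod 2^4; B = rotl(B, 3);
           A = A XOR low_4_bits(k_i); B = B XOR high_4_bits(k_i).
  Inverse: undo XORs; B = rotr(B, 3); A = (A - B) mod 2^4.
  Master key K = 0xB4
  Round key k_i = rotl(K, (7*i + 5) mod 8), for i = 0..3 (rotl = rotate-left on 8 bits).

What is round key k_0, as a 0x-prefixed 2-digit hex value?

K = 0xB4
k_0 = rotl(K, (7*0+5) mod 8) = rotl(K, 5) = 0x96

0x96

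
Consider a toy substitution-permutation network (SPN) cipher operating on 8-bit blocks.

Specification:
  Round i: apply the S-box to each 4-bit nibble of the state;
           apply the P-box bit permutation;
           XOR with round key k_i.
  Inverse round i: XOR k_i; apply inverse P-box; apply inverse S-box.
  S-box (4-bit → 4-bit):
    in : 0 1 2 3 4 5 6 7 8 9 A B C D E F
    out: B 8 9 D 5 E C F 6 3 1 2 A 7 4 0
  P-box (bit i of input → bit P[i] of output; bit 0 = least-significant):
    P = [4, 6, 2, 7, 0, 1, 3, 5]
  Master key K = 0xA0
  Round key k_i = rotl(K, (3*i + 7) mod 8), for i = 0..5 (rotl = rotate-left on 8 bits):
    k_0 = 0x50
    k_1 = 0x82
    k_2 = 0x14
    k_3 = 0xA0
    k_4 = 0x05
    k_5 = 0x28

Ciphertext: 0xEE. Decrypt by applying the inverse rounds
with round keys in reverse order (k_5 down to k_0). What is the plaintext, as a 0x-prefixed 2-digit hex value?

s_0 = ciphertext = 0xEE
s_1 = InvRound(s_0, k_5) = 0xB5
s_2 = InvRound(s_1, k_4) = 0x12
s_3 = InvRound(s_2, k_3) = 0xC2
s_4 = InvRound(s_3, k_2) = 0xB7
s_5 = InvRound(s_4, k_1) = 0x24
s_6 = InvRound(s_5, k_0) = 0x1D

0x1D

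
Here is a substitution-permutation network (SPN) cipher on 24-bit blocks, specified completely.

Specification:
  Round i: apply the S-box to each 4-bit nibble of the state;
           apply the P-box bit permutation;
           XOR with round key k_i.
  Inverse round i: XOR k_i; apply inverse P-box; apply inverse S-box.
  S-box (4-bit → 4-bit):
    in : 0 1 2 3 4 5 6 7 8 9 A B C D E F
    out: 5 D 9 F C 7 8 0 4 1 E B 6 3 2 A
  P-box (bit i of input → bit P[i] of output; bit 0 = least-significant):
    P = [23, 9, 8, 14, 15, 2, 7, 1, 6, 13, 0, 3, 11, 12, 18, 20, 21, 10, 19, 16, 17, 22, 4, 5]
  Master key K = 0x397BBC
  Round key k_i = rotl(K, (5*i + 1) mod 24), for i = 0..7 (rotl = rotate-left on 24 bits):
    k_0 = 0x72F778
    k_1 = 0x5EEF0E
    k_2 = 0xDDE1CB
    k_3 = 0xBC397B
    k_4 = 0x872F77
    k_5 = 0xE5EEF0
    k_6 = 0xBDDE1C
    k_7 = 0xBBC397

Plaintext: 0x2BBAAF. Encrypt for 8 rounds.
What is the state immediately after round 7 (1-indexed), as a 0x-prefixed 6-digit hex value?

s_0 = plaintext = 0x2BBAAF
s_1 = Round(s_0, k_0) = 0x4189D7
s_2 = Round(s_1, k_1) = 0x736F7A
s_3 = Round(s_2, k_2) = 0xE486C3
s_4 = Round(s_3, k_3) = 0x717AF7
s_5 = Round(s_4, k_4) = 0xAE0F78
s_6 = Round(s_5, k_5) = 0xA1C3C8
s_7 = Round(s_6, k_6) = 0xD0EFE1
s_8 = Round(s_7, k_7) = 0x51B29B

0xD0EFE1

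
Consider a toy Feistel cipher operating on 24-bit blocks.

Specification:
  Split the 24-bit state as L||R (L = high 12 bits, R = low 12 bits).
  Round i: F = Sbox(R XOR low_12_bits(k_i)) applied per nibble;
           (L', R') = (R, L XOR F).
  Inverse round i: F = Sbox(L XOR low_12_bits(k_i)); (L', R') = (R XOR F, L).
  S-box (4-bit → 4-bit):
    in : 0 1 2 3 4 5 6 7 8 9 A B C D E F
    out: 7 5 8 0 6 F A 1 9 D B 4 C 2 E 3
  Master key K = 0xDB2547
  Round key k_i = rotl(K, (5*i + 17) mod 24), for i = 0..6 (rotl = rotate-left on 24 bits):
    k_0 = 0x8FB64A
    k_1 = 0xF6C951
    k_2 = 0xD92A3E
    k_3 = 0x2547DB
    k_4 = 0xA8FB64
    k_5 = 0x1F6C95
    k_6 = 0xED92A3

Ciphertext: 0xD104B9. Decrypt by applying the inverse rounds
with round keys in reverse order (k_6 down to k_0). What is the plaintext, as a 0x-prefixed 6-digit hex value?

s_0 = ciphertext = 0xD104B9
s_1 = InvRound(s_0, k_6) = 0x7F9D10
s_2 = InvRound(s_1, k_5) = 0x9BC7F9
s_3 = InvRound(s_2, k_4) = 0xFD09BC
s_4 = InvRound(s_3, k_3) = 0x0C8FD0
s_5 = InvRound(s_4, k_2) = 0x4EA0C8
s_6 = InvRound(s_5, k_1) = 0x28C4EA
s_7 = InvRound(s_6, k_0) = 0x22028C

0x22028C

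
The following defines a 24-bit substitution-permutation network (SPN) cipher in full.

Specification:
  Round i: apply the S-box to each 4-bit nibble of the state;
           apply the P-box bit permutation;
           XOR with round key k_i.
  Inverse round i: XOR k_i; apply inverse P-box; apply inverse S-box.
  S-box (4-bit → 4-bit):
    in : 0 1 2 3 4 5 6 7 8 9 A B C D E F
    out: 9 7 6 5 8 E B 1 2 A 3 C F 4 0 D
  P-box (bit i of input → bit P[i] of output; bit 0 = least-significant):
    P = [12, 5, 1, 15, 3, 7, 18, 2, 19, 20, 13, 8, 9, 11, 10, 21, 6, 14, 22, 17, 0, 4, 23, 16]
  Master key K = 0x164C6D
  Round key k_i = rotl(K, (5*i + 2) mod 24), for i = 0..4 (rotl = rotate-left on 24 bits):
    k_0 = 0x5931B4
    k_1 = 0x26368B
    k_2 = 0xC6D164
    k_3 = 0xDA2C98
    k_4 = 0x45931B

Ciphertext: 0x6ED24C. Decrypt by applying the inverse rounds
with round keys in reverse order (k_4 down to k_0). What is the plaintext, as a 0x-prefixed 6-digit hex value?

s_0 = ciphertext = 0x6ED24C
s_1 = InvRound(s_0, k_4) = 0x66404D
s_2 = InvRound(s_1, k_3) = 0x1A515E
s_3 = InvRound(s_2, k_2) = 0x2DEA35
s_4 = InvRound(s_3, k_1) = 0x99276C
s_5 = InvRound(s_4, k_0) = 0x233EA7

0x233EA7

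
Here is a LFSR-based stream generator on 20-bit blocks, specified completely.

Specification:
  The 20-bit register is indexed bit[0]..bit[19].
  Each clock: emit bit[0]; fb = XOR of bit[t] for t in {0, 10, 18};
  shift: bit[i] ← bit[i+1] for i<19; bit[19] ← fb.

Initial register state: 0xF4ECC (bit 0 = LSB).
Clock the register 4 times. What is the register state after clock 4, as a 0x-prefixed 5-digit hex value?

0xCF4EC

reg_0 = 0xF4ECC
clock 1: out=0, reg = 0x7A766
clock 2: out=0, reg = 0x3D3B3
clock 3: out=1, reg = 0x9E9D9
clock 4: out=1, reg = 0xCF4EC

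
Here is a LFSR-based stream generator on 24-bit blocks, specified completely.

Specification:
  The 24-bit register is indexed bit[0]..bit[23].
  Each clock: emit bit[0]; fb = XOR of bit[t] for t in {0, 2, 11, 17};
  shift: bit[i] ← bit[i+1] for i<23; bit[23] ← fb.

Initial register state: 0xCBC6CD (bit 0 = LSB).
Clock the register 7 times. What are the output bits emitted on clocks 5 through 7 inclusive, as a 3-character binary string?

reg_0 = 0xCBC6CD
clock 1: out=1, reg = 0xE5E366
clock 2: out=0, reg = 0xF2F1B3
clock 3: out=1, reg = 0x7978D9
clock 4: out=1, reg = 0x3CBC6C
clock 5: out=0, reg = 0x1E5E36
clock 6: out=0, reg = 0x8F2F1B
clock 7: out=1, reg = 0xC7978D

001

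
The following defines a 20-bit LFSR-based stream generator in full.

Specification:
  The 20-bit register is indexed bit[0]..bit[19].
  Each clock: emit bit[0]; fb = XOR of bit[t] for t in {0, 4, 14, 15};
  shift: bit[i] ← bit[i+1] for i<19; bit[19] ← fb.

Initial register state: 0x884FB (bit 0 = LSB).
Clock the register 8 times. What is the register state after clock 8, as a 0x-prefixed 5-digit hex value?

0xA7884

reg_0 = 0x884FB
clock 1: out=1, reg = 0xC427D
clock 2: out=1, reg = 0xE213E
clock 3: out=0, reg = 0xF109F
clock 4: out=1, reg = 0x7884F
clock 5: out=1, reg = 0x3C427
clock 6: out=1, reg = 0x9E213
clock 7: out=1, reg = 0x4F109
clock 8: out=1, reg = 0xA7884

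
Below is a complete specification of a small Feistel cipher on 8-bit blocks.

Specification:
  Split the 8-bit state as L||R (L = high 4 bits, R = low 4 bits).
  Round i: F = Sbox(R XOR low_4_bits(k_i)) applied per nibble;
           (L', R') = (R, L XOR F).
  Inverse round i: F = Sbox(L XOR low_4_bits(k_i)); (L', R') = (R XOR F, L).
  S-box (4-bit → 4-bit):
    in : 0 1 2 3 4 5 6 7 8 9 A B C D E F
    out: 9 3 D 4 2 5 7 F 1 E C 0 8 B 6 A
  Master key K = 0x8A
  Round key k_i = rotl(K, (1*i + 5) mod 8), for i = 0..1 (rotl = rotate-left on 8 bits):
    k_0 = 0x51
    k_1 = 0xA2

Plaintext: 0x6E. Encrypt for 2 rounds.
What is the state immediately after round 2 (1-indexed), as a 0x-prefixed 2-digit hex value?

0xC8

s_0 = plaintext = 0x6E
s_1 = Round(s_0, k_0) = 0xEC
s_2 = Round(s_1, k_1) = 0xC8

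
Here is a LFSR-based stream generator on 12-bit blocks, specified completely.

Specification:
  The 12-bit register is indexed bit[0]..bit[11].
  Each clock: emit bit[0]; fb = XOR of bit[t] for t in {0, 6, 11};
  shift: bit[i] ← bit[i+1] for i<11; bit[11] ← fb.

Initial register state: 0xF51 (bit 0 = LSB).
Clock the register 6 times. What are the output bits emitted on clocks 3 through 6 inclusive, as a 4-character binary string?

reg_0 = 0xF51
clock 1: out=1, reg = 0xFA8
clock 2: out=0, reg = 0xFD4
clock 3: out=0, reg = 0x7EA
clock 4: out=0, reg = 0xBF5
clock 5: out=1, reg = 0xDFA
clock 6: out=0, reg = 0x6FD

0010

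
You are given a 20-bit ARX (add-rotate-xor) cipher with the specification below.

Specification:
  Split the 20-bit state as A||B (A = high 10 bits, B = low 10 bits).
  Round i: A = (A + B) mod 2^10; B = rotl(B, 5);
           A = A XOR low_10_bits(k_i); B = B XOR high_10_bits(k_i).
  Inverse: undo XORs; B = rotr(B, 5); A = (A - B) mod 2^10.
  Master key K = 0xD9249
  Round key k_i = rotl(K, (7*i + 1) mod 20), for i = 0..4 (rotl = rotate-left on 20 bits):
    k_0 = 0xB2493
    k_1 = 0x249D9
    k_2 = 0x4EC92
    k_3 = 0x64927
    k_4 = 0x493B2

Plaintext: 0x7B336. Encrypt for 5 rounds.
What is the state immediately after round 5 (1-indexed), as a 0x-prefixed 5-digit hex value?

s_0 = plaintext = 0x7B336
s_1 = Round(s_0, k_0) = 0x6C410
s_2 = Round(s_1, k_1) = 0x06292
s_3 = Round(s_2, k_2) = 0x8E36F
s_4 = Round(s_3, k_3) = 0x20069
s_5 = Round(s_4, k_4) = 0xD6C07

0xD6C07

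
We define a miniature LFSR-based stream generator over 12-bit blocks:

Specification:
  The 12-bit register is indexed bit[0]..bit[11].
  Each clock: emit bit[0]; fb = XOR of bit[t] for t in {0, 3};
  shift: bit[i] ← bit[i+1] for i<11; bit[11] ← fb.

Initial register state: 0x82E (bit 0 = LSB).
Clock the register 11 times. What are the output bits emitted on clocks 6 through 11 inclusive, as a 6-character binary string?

100000

reg_0 = 0x82E
clock 1: out=0, reg = 0xC17
clock 2: out=1, reg = 0xE0B
clock 3: out=1, reg = 0x705
clock 4: out=1, reg = 0xB82
clock 5: out=0, reg = 0x5C1
clock 6: out=1, reg = 0xAE0
clock 7: out=0, reg = 0x570
clock 8: out=0, reg = 0x2B8
clock 9: out=0, reg = 0x95C
clock 10: out=0, reg = 0xCAE
clock 11: out=0, reg = 0xE57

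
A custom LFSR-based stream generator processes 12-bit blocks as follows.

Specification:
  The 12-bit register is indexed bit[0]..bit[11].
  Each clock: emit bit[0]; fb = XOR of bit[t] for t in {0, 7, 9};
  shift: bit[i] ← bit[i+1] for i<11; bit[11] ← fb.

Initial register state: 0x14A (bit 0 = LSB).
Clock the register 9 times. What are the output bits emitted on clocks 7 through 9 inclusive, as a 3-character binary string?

reg_0 = 0x14A
clock 1: out=0, reg = 0x0A5
clock 2: out=1, reg = 0x052
clock 3: out=0, reg = 0x029
clock 4: out=1, reg = 0x814
clock 5: out=0, reg = 0x40A
clock 6: out=0, reg = 0x205
clock 7: out=1, reg = 0x102
clock 8: out=0, reg = 0x081
clock 9: out=1, reg = 0x040

101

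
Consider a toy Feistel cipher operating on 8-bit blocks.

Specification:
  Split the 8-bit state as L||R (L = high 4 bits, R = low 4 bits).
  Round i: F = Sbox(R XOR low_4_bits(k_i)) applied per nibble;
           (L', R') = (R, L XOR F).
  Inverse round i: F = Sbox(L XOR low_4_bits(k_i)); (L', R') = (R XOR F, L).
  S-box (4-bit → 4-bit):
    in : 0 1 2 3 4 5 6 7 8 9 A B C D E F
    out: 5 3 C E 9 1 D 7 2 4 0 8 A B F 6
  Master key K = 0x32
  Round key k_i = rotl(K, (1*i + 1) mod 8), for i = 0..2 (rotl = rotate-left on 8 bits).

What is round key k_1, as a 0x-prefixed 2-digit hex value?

0xC8

K = 0x32
k_0 = rotl(K, (1*0+1) mod 8) = rotl(K, 1) = 0x64
k_1 = rotl(K, (1*1+1) mod 8) = rotl(K, 2) = 0xC8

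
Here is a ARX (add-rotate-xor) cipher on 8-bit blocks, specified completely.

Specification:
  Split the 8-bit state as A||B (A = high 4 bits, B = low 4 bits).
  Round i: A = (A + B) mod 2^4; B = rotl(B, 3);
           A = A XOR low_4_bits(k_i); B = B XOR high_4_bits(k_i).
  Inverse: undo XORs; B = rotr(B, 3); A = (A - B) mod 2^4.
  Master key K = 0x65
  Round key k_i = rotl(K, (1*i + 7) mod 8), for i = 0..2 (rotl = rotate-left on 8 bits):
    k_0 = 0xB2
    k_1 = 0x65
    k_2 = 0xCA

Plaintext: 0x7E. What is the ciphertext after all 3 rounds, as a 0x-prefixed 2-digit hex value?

0xCC

s_0 = plaintext = 0x7E
s_1 = Round(s_0, k_0) = 0x7C
s_2 = Round(s_1, k_1) = 0x60
s_3 = Round(s_2, k_2) = 0xCC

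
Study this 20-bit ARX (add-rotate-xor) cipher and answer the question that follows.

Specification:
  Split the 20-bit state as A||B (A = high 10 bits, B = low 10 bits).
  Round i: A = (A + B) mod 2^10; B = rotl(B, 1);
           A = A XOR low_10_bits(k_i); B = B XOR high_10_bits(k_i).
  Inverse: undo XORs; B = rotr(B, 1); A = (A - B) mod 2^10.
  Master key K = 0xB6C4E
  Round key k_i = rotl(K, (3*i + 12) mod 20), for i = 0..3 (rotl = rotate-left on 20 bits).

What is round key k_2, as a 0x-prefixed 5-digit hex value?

0xADB13

K = 0xB6C4E
k_0 = rotl(K, (3*0+12) mod 20) = rotl(K, 12) = 0x4EB6C
k_1 = rotl(K, (3*1+12) mod 20) = rotl(K, 15) = 0x75B62
k_2 = rotl(K, (3*2+12) mod 20) = rotl(K, 18) = 0xADB13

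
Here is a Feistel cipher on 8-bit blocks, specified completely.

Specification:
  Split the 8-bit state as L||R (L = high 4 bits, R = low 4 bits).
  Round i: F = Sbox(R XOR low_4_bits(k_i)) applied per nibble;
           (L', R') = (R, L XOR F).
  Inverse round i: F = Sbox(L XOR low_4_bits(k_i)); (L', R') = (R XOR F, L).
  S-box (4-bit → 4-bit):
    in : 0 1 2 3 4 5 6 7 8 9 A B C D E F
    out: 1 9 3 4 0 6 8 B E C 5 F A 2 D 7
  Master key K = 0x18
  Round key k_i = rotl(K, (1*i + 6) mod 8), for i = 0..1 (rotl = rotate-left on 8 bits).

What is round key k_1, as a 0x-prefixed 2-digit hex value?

K = 0x18
k_0 = rotl(K, (1*0+6) mod 8) = rotl(K, 6) = 0x06
k_1 = rotl(K, (1*1+6) mod 8) = rotl(K, 7) = 0x0C

0x0C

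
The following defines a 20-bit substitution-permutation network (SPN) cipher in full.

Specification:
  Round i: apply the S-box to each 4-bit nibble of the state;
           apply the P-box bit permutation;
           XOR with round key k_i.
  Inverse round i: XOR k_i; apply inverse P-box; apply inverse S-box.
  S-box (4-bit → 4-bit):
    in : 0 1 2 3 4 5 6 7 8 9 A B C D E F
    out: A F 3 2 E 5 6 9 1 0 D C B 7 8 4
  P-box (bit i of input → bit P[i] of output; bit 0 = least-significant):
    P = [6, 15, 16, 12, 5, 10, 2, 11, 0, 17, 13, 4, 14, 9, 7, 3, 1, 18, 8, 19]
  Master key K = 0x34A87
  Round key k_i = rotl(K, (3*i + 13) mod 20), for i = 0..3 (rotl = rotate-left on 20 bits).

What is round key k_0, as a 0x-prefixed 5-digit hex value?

K = 0x34A87
k_0 = rotl(K, (3*0+13) mod 20) = rotl(K, 13) = 0x0E695

0x0E695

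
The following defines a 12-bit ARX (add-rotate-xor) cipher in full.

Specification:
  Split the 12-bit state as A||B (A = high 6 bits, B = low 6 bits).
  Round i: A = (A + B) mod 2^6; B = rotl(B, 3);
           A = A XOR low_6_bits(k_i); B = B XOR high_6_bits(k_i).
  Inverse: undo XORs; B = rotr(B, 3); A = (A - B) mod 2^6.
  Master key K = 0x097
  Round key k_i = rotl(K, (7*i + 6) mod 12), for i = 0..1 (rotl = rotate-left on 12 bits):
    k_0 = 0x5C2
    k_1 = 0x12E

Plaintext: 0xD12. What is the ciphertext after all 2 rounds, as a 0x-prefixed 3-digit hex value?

s_0 = plaintext = 0xD12
s_1 = Round(s_0, k_0) = 0x105
s_2 = Round(s_1, k_1) = 0x9EC

0x9EC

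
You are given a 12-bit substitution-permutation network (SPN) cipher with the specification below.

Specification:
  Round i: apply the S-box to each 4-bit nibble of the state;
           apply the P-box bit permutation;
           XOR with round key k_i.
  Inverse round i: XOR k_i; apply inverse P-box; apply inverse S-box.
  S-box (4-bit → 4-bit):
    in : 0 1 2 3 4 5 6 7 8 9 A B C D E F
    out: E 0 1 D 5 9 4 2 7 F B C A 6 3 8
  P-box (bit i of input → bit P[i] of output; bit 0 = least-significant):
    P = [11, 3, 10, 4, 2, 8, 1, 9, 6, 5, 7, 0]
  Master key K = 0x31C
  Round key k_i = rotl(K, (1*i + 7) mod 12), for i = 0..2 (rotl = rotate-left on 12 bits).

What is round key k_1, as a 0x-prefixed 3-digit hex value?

0xC31

K = 0x31C
k_0 = rotl(K, (1*0+7) mod 12) = rotl(K, 7) = 0xE18
k_1 = rotl(K, (1*1+7) mod 12) = rotl(K, 8) = 0xC31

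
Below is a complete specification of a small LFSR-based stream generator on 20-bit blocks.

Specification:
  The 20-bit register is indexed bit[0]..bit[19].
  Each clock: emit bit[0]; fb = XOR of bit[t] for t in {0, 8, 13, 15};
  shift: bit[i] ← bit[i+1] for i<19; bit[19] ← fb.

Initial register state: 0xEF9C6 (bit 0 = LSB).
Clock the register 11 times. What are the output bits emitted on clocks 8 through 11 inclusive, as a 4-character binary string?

1100

reg_0 = 0xEF9C6
clock 1: out=0, reg = 0xF7CE3
clock 2: out=1, reg = 0x7BE71
clock 3: out=1, reg = 0xBDF38
clock 4: out=0, reg = 0x5EF9C
clock 5: out=0, reg = 0xAF7CE
clock 6: out=0, reg = 0xD7BE7
clock 7: out=1, reg = 0xEBDF3
clock 8: out=1, reg = 0x75EF9
clock 9: out=1, reg = 0xBAF7C
clock 10: out=0, reg = 0xDD7BE
clock 11: out=0, reg = 0x6EBDF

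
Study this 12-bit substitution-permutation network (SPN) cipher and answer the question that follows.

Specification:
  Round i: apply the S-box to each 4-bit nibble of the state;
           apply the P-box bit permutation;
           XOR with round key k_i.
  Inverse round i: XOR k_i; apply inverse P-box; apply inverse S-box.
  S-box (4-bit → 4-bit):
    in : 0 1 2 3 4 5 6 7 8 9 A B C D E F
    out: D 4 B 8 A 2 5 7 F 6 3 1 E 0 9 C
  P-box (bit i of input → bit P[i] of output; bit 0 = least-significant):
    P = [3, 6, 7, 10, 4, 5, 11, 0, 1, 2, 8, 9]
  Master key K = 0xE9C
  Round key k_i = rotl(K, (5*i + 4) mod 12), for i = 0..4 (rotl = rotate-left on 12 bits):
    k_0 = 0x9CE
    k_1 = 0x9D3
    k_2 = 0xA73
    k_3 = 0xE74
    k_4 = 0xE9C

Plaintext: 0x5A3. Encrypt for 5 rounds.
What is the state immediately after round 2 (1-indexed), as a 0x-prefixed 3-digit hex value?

s_0 = plaintext = 0x5A3
s_1 = Round(s_0, k_0) = 0xDFA
s_2 = Round(s_1, k_1) = 0x19A
s_3 = Round(s_2, k_2) = 0x31B
s_4 = Round(s_3, k_3) = 0x47C
s_5 = Round(s_4, k_4) = 0x068

0x19A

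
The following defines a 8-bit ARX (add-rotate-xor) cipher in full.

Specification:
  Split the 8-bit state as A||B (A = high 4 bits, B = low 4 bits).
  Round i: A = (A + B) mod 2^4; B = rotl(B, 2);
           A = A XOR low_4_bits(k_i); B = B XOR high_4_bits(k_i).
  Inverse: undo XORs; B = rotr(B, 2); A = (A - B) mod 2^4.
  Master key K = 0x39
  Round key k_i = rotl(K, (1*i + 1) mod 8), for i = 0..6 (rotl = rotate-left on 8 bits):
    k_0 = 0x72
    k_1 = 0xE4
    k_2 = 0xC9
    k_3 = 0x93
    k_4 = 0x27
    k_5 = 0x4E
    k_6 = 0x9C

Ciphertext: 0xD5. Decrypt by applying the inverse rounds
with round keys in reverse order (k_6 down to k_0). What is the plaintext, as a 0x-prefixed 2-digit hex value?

s_0 = ciphertext = 0xD5
s_1 = InvRound(s_0, k_6) = 0xE3
s_2 = InvRound(s_1, k_5) = 0x3D
s_3 = InvRound(s_2, k_4) = 0x5F
s_4 = InvRound(s_3, k_3) = 0xD9
s_5 = InvRound(s_4, k_2) = 0xF5
s_6 = InvRound(s_5, k_1) = 0xDE
s_7 = InvRound(s_6, k_0) = 0x96

0x96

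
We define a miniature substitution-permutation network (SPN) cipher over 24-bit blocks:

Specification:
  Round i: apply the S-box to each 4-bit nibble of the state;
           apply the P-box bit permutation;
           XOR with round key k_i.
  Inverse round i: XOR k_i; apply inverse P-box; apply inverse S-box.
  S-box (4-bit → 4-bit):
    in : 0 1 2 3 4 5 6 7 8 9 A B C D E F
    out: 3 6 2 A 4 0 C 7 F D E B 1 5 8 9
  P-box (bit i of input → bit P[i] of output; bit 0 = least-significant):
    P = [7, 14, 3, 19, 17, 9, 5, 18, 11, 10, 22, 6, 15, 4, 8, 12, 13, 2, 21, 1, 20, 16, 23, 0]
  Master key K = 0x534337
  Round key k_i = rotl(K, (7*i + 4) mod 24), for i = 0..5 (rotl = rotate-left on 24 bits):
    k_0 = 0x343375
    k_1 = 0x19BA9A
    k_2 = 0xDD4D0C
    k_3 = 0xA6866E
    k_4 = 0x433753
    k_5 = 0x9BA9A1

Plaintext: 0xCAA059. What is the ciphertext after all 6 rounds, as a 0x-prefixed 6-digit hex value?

s_0 = plaintext = 0xCAA059
s_1 = Round(s_0, k_0) = 0x0C2EEB
s_2 = Round(s_1, k_1) = 0x04DA4A
s_3 = Round(s_2, k_2) = 0xA48864
s_4 = Round(s_3, k_3) = 0x431B17
s_5 = Round(s_4, k_4) = 0xC378AD
s_6 = Round(s_5, k_5) = 0xCF265F

0xCF265F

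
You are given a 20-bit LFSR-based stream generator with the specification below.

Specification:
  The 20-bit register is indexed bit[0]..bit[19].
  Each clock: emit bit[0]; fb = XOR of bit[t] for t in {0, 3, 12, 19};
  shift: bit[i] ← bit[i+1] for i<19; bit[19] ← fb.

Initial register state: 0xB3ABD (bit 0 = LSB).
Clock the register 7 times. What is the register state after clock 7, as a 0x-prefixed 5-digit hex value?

0x91675

reg_0 = 0xB3ABD
clock 1: out=1, reg = 0x59D5E
clock 2: out=0, reg = 0x2CEAF
clock 3: out=1, reg = 0x16757
clock 4: out=1, reg = 0x8B3AB
clock 5: out=1, reg = 0x459D5
clock 6: out=1, reg = 0x22CEA
clock 7: out=0, reg = 0x91675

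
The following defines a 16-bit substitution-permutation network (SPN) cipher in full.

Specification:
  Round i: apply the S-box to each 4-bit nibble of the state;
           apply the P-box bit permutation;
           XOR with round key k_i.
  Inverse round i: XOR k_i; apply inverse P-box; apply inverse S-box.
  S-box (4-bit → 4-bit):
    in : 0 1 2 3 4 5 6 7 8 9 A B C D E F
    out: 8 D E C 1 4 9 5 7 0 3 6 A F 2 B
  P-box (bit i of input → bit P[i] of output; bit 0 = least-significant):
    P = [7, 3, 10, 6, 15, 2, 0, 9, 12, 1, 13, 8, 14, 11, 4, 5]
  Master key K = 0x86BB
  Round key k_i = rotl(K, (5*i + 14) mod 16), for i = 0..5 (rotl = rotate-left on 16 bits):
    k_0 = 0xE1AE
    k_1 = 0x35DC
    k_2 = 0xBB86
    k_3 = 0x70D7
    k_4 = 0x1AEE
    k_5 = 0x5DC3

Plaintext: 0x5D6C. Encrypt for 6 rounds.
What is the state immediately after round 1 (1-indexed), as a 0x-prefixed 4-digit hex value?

0x52F4

s_0 = plaintext = 0x5D6C
s_1 = Round(s_0, k_0) = 0x52F4
s_2 = Round(s_1, k_1) = 0x964A
s_3 = Round(s_2, k_2) = 0x2A0E
s_4 = Round(s_3, k_3) = 0x6AED
s_5 = Round(s_4, k_4) = 0x4E00
s_6 = Round(s_5, k_5) = 0x1F81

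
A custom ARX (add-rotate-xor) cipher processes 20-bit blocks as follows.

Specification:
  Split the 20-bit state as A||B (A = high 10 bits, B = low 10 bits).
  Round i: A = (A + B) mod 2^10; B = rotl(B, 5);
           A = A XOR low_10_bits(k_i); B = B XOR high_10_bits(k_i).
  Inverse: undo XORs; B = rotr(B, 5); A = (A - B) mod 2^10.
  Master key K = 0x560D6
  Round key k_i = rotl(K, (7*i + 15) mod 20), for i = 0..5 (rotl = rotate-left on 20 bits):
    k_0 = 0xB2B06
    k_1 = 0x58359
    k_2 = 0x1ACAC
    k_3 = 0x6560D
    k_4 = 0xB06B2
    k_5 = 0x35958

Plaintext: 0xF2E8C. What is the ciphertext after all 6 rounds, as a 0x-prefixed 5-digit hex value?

0xCF2AC

s_0 = plaintext = 0xF2E8C
s_1 = Round(s_0, k_0) = 0x5475E
s_2 = Round(s_1, k_1) = 0xFDABA
s_3 = Round(s_2, k_2) = 0x8733E
s_4 = Round(s_3, k_3) = 0xD5E4C
s_5 = Round(s_4, k_4) = 0xC4753
s_6 = Round(s_5, k_5) = 0xCF2AC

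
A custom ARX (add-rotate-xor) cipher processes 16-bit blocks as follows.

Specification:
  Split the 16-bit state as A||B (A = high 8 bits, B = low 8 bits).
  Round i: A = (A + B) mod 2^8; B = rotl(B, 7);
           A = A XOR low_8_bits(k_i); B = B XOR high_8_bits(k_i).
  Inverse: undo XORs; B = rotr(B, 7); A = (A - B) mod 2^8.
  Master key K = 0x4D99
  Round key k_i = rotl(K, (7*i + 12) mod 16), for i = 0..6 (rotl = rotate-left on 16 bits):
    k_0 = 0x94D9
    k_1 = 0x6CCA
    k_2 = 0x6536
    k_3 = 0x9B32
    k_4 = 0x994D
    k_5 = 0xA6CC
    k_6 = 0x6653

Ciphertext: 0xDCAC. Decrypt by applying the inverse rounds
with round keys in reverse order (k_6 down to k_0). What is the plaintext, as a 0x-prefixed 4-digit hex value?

0xA1F5

s_0 = ciphertext = 0xDCAC
s_1 = InvRound(s_0, k_6) = 0xFA95
s_2 = InvRound(s_1, k_5) = 0xD066
s_3 = InvRound(s_2, k_4) = 0x9EFF
s_4 = InvRound(s_3, k_3) = 0xE4C8
s_5 = InvRound(s_4, k_2) = 0x775B
s_6 = InvRound(s_5, k_1) = 0x4F6E
s_7 = InvRound(s_6, k_0) = 0xA1F5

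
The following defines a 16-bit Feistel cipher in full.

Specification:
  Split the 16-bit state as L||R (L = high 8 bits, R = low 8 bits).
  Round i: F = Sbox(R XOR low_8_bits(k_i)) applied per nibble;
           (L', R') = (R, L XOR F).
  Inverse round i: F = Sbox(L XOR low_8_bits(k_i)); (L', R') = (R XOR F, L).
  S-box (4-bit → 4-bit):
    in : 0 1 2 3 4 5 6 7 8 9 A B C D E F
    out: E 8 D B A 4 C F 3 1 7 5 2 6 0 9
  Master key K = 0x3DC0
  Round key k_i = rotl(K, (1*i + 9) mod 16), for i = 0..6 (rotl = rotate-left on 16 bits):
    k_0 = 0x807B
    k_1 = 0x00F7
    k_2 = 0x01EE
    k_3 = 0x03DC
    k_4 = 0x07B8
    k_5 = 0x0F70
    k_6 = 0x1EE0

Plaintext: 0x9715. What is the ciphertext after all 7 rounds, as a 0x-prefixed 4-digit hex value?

s_0 = plaintext = 0x9715
s_1 = Round(s_0, k_0) = 0x1557
s_2 = Round(s_1, k_1) = 0x576B
s_3 = Round(s_2, k_2) = 0x6B63
s_4 = Round(s_3, k_3) = 0x6332
s_5 = Round(s_4, k_4) = 0x3254
s_6 = Round(s_5, k_5) = 0x54E8
s_7 = Round(s_6, k_6) = 0xE8B7

0xE8B7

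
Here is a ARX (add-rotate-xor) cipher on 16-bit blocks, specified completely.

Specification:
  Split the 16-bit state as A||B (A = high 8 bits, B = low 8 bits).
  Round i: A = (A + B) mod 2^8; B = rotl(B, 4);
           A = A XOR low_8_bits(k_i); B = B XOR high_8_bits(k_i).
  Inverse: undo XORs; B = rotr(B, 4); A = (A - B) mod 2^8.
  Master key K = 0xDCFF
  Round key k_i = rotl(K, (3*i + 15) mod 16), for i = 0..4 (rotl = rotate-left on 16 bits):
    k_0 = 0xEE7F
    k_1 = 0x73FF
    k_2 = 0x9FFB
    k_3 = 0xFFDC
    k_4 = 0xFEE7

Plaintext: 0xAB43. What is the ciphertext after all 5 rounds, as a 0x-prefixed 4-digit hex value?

0x1873

s_0 = plaintext = 0xAB43
s_1 = Round(s_0, k_0) = 0x91DA
s_2 = Round(s_1, k_1) = 0x94DE
s_3 = Round(s_2, k_2) = 0x8972
s_4 = Round(s_3, k_3) = 0x27D8
s_5 = Round(s_4, k_4) = 0x1873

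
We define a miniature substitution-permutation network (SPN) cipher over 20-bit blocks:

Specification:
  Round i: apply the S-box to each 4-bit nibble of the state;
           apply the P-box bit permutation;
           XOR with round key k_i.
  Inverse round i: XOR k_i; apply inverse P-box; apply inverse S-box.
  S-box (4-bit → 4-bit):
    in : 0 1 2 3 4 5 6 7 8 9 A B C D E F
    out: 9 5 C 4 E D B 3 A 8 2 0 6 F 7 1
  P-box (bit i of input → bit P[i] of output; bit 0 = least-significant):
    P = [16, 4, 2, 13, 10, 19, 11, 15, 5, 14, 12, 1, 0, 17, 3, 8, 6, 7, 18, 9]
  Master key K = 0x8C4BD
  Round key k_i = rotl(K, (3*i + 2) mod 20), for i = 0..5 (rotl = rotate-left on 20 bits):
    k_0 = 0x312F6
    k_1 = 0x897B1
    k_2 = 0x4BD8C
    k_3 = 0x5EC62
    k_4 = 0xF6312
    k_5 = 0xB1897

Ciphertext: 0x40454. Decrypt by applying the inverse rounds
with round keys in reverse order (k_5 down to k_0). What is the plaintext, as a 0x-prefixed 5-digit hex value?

0x26EE4

s_0 = ciphertext = 0x40454
s_1 = InvRound(s_0, k_5) = 0xE72EF
s_2 = InvRound(s_1, k_4) = 0x751BE
s_3 = InvRound(s_2, k_3) = 0x74354
s_4 = InvRound(s_3, k_2) = 0x6CC56
s_5 = InvRound(s_4, k_1) = 0xD6DC3
s_6 = InvRound(s_5, k_0) = 0x26EE4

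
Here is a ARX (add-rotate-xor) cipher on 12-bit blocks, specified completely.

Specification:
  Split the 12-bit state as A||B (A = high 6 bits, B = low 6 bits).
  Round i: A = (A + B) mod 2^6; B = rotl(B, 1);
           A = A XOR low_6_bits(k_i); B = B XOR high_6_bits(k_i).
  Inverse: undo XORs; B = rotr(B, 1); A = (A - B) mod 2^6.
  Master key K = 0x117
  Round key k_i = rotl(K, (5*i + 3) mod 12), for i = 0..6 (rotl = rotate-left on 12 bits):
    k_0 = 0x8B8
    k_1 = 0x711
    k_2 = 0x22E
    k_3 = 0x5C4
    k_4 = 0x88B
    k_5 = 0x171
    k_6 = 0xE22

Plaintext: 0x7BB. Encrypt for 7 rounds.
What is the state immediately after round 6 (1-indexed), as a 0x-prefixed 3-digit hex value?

0xF31

s_0 = plaintext = 0x7BB
s_1 = Round(s_0, k_0) = 0x855
s_2 = Round(s_1, k_1) = 0x9F6
s_3 = Round(s_2, k_2) = 0xCE5
s_4 = Round(s_3, k_3) = 0x71C
s_5 = Round(s_4, k_4) = 0xCDA
s_6 = Round(s_5, k_5) = 0xF31
s_7 = Round(s_6, k_6) = 0x3DB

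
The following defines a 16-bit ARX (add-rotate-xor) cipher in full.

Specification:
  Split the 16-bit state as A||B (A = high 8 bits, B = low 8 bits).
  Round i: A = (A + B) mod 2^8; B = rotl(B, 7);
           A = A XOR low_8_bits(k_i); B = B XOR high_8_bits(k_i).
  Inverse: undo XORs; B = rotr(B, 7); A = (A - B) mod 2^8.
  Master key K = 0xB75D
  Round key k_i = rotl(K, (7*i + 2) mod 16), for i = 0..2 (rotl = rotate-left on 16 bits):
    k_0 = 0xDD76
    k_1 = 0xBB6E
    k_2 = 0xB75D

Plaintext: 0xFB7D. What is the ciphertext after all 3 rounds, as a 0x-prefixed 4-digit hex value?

s_0 = plaintext = 0xFB7D
s_1 = Round(s_0, k_0) = 0x0E63
s_2 = Round(s_1, k_1) = 0x1F0A
s_3 = Round(s_2, k_2) = 0x74B2

0x74B2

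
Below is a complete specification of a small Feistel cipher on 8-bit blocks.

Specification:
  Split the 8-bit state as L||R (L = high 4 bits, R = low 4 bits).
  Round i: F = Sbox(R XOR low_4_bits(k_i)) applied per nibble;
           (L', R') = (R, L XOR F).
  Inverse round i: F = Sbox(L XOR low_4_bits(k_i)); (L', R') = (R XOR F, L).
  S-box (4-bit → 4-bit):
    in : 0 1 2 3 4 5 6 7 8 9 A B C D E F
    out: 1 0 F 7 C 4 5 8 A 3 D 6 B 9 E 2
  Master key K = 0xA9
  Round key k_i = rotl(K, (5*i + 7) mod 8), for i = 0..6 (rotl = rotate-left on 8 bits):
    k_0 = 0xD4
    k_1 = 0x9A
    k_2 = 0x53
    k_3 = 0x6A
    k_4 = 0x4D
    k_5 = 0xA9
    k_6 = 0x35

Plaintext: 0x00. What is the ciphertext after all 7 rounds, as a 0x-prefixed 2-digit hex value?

0xD1

s_0 = plaintext = 0x00
s_1 = Round(s_0, k_0) = 0x0C
s_2 = Round(s_1, k_1) = 0xC5
s_3 = Round(s_2, k_2) = 0x59
s_4 = Round(s_3, k_3) = 0x92
s_5 = Round(s_4, k_4) = 0x2B
s_6 = Round(s_5, k_5) = 0xBD
s_7 = Round(s_6, k_6) = 0xD1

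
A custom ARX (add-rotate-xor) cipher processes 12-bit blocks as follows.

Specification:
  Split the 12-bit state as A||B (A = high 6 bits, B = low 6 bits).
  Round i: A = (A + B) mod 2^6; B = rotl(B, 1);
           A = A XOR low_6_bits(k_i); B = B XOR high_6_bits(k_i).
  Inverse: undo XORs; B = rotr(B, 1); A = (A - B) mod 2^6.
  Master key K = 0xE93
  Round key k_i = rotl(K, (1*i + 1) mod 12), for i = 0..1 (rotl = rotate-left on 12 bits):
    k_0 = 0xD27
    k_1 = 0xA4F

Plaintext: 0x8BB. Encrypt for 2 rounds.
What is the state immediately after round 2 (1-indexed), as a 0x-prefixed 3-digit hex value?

0xCAF

s_0 = plaintext = 0x8BB
s_1 = Round(s_0, k_0) = 0xE83
s_2 = Round(s_1, k_1) = 0xCAF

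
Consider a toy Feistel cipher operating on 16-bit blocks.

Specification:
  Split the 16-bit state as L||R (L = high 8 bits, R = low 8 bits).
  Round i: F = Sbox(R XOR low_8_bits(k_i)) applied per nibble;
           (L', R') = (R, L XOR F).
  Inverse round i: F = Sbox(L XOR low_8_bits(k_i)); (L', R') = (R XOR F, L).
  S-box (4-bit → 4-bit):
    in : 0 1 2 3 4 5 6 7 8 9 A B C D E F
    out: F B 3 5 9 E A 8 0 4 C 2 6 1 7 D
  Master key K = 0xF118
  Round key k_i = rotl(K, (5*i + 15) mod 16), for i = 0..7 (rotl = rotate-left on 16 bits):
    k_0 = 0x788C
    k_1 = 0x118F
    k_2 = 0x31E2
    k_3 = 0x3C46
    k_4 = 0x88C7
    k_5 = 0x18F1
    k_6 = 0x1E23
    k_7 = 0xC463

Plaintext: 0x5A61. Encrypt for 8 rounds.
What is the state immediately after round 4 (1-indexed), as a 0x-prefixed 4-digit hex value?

0xB773

s_0 = plaintext = 0x5A61
s_1 = Round(s_0, k_0) = 0x612B
s_2 = Round(s_1, k_1) = 0x2BA8
s_3 = Round(s_2, k_2) = 0xA8B7
s_4 = Round(s_3, k_3) = 0xB773
s_5 = Round(s_4, k_4) = 0x739E
s_6 = Round(s_5, k_5) = 0x9EDE
s_7 = Round(s_6, k_6) = 0xDE4F
s_8 = Round(s_7, k_7) = 0x4FE8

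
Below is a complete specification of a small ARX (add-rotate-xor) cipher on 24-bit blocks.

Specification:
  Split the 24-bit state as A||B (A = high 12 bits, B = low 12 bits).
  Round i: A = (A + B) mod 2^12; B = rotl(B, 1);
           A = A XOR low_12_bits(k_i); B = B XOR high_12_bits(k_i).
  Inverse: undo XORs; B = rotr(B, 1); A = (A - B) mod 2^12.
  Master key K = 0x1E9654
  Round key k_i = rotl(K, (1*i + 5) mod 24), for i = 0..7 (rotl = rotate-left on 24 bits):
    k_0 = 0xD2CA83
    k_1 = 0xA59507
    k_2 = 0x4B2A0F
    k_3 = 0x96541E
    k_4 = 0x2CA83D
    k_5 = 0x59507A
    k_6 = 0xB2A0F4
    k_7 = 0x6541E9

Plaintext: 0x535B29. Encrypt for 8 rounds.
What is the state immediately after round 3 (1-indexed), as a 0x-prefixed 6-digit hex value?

s_0 = plaintext = 0x535B29
s_1 = Round(s_0, k_0) = 0xADDB7F
s_2 = Round(s_1, k_1) = 0x35BCA6
s_3 = Round(s_2, k_2) = 0xA0EDFF
s_4 = Round(s_3, k_3) = 0xC1329A
s_5 = Round(s_4, k_4) = 0x6907FE
s_6 = Round(s_5, k_5) = 0xEF4A69
s_7 = Round(s_6, k_6) = 0x9A9FF9
s_8 = Round(s_7, k_7) = 0x84B9A7

0xA0EDFF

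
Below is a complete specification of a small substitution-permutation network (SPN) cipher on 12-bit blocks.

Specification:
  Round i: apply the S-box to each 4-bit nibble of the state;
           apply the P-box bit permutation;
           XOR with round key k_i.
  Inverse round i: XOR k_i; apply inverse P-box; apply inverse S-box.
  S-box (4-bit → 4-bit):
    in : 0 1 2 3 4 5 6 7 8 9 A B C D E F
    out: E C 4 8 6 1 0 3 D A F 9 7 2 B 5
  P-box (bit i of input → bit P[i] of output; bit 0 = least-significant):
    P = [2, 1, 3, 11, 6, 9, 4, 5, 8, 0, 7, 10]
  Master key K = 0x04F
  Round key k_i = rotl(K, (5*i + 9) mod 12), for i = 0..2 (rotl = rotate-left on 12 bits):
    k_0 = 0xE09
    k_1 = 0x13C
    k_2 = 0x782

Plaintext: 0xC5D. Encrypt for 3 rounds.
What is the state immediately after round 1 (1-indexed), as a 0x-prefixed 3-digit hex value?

0xFCA

s_0 = plaintext = 0xC5D
s_1 = Round(s_0, k_0) = 0xFCA
s_2 = Round(s_1, k_1) = 0xAE2
s_3 = Round(s_2, k_2) = 0x06B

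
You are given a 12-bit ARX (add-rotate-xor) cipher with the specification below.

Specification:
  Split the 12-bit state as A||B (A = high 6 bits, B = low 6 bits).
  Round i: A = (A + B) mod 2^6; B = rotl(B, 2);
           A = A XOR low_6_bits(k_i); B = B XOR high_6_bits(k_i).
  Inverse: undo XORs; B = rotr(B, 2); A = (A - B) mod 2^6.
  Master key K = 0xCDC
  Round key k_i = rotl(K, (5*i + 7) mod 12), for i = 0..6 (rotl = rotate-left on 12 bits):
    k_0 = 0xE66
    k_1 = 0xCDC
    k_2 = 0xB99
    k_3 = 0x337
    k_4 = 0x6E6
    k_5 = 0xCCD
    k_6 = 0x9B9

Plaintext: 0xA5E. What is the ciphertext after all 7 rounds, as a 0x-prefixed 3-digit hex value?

s_0 = plaintext = 0xA5E
s_1 = Round(s_0, k_0) = 0x840
s_2 = Round(s_1, k_1) = 0xF73
s_3 = Round(s_2, k_2) = 0xA61
s_4 = Round(s_3, k_3) = 0xF4A
s_5 = Round(s_4, k_4) = 0x873
s_6 = Round(s_5, k_5) = 0x67C
s_7 = Round(s_6, k_6) = 0xB15

0xB15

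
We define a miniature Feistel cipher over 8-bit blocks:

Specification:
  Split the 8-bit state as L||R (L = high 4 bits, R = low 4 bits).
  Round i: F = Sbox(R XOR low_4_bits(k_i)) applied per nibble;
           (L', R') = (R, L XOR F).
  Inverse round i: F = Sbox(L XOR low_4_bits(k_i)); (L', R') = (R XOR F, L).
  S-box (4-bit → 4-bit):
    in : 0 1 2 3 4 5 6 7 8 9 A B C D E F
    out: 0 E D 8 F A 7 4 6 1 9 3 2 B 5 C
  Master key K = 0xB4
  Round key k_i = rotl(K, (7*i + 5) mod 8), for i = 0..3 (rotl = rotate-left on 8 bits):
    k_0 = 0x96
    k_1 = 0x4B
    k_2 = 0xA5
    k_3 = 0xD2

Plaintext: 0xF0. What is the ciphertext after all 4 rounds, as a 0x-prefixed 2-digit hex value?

s_0 = plaintext = 0xF0
s_1 = Round(s_0, k_0) = 0x08
s_2 = Round(s_1, k_1) = 0x88
s_3 = Round(s_2, k_2) = 0x83
s_4 = Round(s_3, k_3) = 0x36

0x36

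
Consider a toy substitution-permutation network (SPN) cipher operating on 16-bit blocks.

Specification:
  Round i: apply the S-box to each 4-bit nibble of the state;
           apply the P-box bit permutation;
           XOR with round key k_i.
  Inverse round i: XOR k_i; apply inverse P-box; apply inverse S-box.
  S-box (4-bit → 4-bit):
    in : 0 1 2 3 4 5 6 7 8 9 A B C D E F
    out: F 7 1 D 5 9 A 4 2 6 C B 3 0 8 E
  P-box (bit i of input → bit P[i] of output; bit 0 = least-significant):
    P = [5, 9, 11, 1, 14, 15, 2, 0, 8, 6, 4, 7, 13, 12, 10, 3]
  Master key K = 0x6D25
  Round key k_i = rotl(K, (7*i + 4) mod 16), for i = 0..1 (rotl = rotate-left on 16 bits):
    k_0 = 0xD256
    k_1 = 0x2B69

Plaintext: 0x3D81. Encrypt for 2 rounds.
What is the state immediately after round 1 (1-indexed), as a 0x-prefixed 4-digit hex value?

0x7C7E

s_0 = plaintext = 0x3D81
s_1 = Round(s_0, k_0) = 0x7C7E
s_2 = Round(s_1, k_1) = 0x2E2F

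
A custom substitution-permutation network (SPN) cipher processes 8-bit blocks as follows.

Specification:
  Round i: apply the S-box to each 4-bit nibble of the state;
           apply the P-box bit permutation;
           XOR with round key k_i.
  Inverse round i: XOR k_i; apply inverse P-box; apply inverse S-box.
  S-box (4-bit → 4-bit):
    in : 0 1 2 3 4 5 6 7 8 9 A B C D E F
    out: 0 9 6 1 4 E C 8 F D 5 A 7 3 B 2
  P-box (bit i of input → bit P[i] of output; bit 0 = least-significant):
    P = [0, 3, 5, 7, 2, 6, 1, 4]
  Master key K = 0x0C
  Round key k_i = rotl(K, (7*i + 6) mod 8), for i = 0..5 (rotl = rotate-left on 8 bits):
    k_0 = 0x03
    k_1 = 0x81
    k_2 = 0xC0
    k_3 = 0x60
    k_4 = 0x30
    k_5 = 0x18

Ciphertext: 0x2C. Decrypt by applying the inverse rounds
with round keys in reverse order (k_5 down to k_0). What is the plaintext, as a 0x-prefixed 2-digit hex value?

s_0 = ciphertext = 0x2C
s_1 = InvRound(s_0, k_5) = 0x14
s_2 = InvRound(s_1, k_4) = 0x34
s_3 = InvRound(s_2, k_3) = 0xE0
s_4 = InvRound(s_3, k_2) = 0x04
s_5 = InvRound(s_4, k_1) = 0x31
s_6 = InvRound(s_5, k_0) = 0x64

0x64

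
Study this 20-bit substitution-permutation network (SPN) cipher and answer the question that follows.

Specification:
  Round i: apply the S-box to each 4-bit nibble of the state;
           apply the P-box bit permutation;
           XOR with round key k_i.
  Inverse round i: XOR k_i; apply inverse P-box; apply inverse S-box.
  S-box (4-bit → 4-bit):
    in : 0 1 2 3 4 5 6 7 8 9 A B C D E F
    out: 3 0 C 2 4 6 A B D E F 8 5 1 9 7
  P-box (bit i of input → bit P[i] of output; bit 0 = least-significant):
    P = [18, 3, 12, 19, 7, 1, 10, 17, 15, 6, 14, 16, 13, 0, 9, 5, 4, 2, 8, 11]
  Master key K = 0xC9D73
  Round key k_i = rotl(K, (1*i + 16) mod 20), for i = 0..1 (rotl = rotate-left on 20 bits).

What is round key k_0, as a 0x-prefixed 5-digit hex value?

K = 0xC9D73
k_0 = rotl(K, (1*0+16) mod 20) = rotl(K, 16) = 0x3C9D7

0x3C9D7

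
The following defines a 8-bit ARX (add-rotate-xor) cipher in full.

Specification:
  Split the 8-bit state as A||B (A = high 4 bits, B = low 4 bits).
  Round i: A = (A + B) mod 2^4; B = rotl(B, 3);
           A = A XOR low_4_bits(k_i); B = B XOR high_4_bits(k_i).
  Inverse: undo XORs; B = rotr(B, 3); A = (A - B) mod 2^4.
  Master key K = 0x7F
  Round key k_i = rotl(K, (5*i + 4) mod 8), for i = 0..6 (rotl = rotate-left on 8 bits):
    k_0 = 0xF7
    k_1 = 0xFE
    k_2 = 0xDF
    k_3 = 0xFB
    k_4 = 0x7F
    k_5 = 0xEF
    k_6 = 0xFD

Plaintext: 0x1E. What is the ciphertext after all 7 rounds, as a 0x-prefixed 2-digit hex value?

s_0 = plaintext = 0x1E
s_1 = Round(s_0, k_0) = 0x88
s_2 = Round(s_1, k_1) = 0xEB
s_3 = Round(s_2, k_2) = 0x60
s_4 = Round(s_3, k_3) = 0xDF
s_5 = Round(s_4, k_4) = 0x38
s_6 = Round(s_5, k_5) = 0x4A
s_7 = Round(s_6, k_6) = 0x3A

0x3A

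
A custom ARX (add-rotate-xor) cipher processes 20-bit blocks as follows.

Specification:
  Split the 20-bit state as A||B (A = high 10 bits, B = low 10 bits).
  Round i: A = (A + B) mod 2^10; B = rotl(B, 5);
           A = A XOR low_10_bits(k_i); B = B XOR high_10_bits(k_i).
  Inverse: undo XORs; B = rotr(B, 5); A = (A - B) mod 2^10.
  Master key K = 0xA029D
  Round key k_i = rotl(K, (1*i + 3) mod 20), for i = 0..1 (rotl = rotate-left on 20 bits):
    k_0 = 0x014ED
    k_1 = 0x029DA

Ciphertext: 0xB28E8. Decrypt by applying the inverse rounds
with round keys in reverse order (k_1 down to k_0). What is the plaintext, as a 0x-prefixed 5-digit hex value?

s_0 = ciphertext = 0xB28E8
s_1 = InvRound(s_0, k_1) = 0xB2447
s_2 = InvRound(s_1, k_0) = 0x78842

0x78842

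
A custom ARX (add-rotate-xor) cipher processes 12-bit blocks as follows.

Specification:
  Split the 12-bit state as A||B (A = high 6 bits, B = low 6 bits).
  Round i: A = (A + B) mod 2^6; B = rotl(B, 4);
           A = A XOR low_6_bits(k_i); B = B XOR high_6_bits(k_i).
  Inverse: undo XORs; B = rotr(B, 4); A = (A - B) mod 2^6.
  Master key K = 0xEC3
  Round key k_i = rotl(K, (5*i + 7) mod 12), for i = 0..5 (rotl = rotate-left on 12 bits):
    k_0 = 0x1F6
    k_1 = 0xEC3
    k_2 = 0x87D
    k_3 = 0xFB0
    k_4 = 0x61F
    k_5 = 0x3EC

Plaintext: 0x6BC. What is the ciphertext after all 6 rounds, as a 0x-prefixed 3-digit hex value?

s_0 = plaintext = 0x6BC
s_1 = Round(s_0, k_0) = 0x808
s_2 = Round(s_1, k_1) = 0xAF9
s_3 = Round(s_2, k_2) = 0x67F
s_4 = Round(s_3, k_3) = 0xA01
s_5 = Round(s_4, k_4) = 0xD88
s_6 = Round(s_5, k_5) = 0x48D

0x48D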